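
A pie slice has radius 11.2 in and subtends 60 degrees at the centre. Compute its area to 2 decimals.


Shape: circular sector
Radius r = 11.2 in, Angle = 60 degrees
Formula: A = (angle/360) * pi * r^2
r^2 = 125.44
Fraction of circle = 60/360
A = (60/360) * pi * 125.44
A = 20.906667 * pi
A = 65.68
65.68 in^2


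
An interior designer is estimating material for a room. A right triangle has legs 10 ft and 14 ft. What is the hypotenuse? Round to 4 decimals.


Shape: right triangle
Legs a = 10 ft, b = 14 ft
Formula: c = sqrt(a^2 + b^2)
a^2 = 100, b^2 = 196
a^2 + b^2 = 296
c = sqrt(296)
c = 17.2047
17.2047 ft


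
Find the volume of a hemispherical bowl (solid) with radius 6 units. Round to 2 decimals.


Shape: hemisphere (half of a sphere)
Radius r = 6 units
Formula: V = (1/2) * (4/3) * pi * r^3 = (2/3) * pi * r^3
r^3 = 216
(2/3) * 216 = 144
V = 144 * pi
V = 452.39
452.39 units^3


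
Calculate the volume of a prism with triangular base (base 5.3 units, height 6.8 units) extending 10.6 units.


Shape: triangular prism
Triangle base = 5.3 units, triangle height = 6.8 units, prism length L = 10.6 units
Formula: V = (1/2 * b * h_tri) * L
Cross-section area = 0.5 * 5.3 * 6.8 = 18.02
V = 18.02 * 10.6
V = 191.012
191.012 units^3


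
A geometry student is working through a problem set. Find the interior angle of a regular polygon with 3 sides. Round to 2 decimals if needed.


Shape: regular triangle (3 sides)
Formula: interior angle = (n - 2) * 180 / n
(n - 2) = 1
(n - 2) * 180 = 180
angle = 180 / 3
angle = 60
60 degrees


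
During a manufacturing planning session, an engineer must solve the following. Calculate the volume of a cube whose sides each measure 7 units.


Shape: cube
Side s = 7 units
Formula: V = s^3
V = 7 * 7 * 7
V = 49 * 7
V = 343
343 units^3


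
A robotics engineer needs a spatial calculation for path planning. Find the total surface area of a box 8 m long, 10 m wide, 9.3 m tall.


Shape: rectangular prism
l = 8 m, w = 10 m, h = 9.3 m
Formula: SA = 2(lw + lh + wh)
lw = 80, lh = 74.4, wh = 93
lw + lh + wh = 247.4
SA = 2 * 247.4
SA = 494.8
494.8 m^2


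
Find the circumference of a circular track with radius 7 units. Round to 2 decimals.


Shape: circle
Radius r = 7 units
Formula: C = 2 * pi * r
C = 2 * pi * 7
C = 14 * pi
C = 43.98
43.98 units


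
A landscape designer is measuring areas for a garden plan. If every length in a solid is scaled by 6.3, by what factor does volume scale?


Linear scale factor k = 6.3
Rule: under a linear scaling by k, volumes scale by k^3.
k^3 = 6.3 * 6.3 * 6.3
k^3 = 39.69 * 6.3
k^3 = 250.047
Volume scales by a factor of 250.047.
250.047 (dimensionless)


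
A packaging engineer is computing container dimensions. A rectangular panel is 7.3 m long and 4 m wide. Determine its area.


Shape: rectangle
Length l = 7.3 m, Width w = 4 m
Formula: A = l * w
A = 7.3 * 4
A = 29.2
29.2 m^2


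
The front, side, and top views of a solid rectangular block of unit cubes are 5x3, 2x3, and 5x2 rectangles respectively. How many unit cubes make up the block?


Orthographic views of a solid rectangular block:
Front view 5 x 3 -> length = 5, height = 3
Side view 2 x 3 -> width = 2, height = 3 (consistent)
Top view 5 x 2 -> confirms length = 5, width = 2
The block is 5 x 2 x 3.
Total unit cubes = 5 * 2 * 3 = 30
30 unit cubes


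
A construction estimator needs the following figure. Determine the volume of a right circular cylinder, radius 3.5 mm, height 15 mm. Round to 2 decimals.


Shape: cylinder
Radius r = 3.5 mm, Height h = 15 mm
Formula: V = pi * r^2 * h
r^2 = 12.25
V = pi * 12.25 * 15
V = 183.75 * pi
V = 577.27
577.27 mm^3


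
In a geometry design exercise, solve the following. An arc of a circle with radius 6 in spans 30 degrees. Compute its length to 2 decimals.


Shape: circular arc
Radius r = 6 in, Angle = 30 degrees
Formula: L = (angle/360) * 2 * pi * r
2 * pi * r = 12 * pi
L = (30/360) * 12 * pi
L = 1 * pi
L = 3.14
3.14 in


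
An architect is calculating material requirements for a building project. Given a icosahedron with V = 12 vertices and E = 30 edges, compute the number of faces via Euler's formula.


Polyhedron: icosahedron
Euler's formula for convex polyhedra: V - E + F = 2
Given: V = 12 vertices and E = 30 edges
Solve for F:
F = 2 + E - V = 2 + 30 - 12 = 20
20 faces


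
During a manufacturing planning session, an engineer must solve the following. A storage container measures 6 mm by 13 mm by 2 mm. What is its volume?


Shape: rectangular prism
l = 6 mm, w = 13 mm, h = 2 mm
Formula: V = l * w * h
V = 6 * 13 * 2
V = 78 * 2
V = 156
156 mm^3


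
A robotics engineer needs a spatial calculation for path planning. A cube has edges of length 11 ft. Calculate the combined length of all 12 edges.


Shape: cube
Side s = 11 ft
A cube has 12 edges, all equal.
Formula: total edge length = 12 * s
Total = 12 * 11
Total = 132
132 ft


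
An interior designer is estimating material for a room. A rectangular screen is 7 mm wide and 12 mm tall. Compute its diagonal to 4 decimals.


Shape: rectangle (diagonal via Pythagoras)
Sides: 7 mm and 12 mm
Formula: d = sqrt(l^2 + w^2)
l^2 = 49, w^2 = 144
l^2 + w^2 = 193
d = sqrt(193)
d = 13.8924
13.8924 mm


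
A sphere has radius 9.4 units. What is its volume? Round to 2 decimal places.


Shape: sphere
Radius r = 9.4 units
Formula: V = (4/3) * pi * r^3
r^3 = 830.584
(4/3) * 830.584 = 1107.445333
V = 1107.445333 * pi
V = 3479.14
3479.14 units^3


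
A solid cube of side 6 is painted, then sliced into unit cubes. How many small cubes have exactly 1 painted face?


Large cube: 6 x 6 x 6, cut into unit cubes.
n = 6, so n - 2 = 4
Cubes with 1 painted face lie in the interior of each face.
A cube has 6 faces; each contributes (n - 2)^2 = 16 such cubes.
Count = 6 * 16 = 96
96 unit cubes


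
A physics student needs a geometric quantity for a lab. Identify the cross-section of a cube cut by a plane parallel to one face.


Solid: cube
Cutting plane: parallel to one face
Visualize the intersection of the plane with the solid's surface.
The boundary of the cut region is a square.
square


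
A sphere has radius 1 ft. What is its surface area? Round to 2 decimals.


Shape: sphere
Radius r = 1 ft
Formula: SA = 4 * pi * r^2
r^2 = 1
SA = 4 * pi * 1
SA = 4 * pi
SA = 12.57
12.57 ft^2


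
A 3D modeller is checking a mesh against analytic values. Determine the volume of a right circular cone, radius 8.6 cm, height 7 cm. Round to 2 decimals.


Shape: cone
Radius r = 8.6 cm, Height h = 7 cm
Formula: V = (1/3) * pi * r^2 * h
r^2 = 73.96
pi * r^2 * h = pi * 73.96 * 7 = 517.72 * pi
V = 517.72 * pi / 3
V = 542.16
542.16 cm^3


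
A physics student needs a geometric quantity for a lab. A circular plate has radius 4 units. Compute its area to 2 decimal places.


Shape: circle
Radius r = 4 units
Formula: A = pi * r^2
r^2 = 4^2 = 16
A = pi * 16
A = 50.27
50.27 units^2


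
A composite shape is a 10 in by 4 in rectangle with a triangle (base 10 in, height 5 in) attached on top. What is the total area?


Composite shape: rectangle + triangle
Rectangle area = 10 * 4 = 40
Triangle area = 0.5 * 10 * 5 = 25
Total = 40 + 25
Total = 65
65 in^2


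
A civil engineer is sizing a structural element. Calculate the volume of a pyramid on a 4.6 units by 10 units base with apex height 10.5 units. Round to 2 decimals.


Shape: rectangular pyramid
Base: 4.6 units x 10 units, Height h = 10.5 units
Formula: V = (1/3) * base_area * h
base_area = 4.6 * 10 = 46
base_area * h = 46 * 10.5 = 483
V = 483 / 3
V = 161
161 units^3


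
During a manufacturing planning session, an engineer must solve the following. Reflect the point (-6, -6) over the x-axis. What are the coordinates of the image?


Transformation: reflection
Original point: (-6, -6)
Rule for reflection over the x-axis: (x, y) -> (x, -y)
Apply: (-6, -6) -> (-6, 6)
(-6, 6)


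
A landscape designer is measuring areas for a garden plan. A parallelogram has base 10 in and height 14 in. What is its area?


Shape: parallelogram
Base b = 10 in, Height h = 14 in
Formula: A = b * h
A = 10 * 14
A = 140
140 in^2


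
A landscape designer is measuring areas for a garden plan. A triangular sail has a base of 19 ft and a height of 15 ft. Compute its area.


Shape: triangle
Base b = 19 ft, Height h = 15 ft
Formula: A = (1/2) * b * h
A = 0.5 * 19 * 15
A = 0.5 * 285
A = 142.5
142.5 ft^2


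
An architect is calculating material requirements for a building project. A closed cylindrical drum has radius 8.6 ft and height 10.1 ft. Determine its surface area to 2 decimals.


Shape: closed cylinder
Radius r = 8.6 ft, Height h = 10.1 ft
Formula: SA = 2*pi*r^2 + 2*pi*r*h = 2*pi*r*(r + h)
r + h = 18.7
2 * r * (r + h) = 2 * 8.6 * 18.7 = 321.64
SA = 321.64 * pi
SA = 1010.46
1010.46 ft^2


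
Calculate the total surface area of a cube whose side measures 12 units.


Shape: cube
Side s = 12 units
A cube has 6 square faces.
Formula: SA = 6 * s^2
s^2 = 144
SA = 6 * 144
SA = 864
864 units^2


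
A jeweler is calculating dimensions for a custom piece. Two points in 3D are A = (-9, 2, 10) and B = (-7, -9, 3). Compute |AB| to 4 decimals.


3D distance between two points
P1 = (-9, 2, 10), P2 = (-7, -9, 3)
Formula: d = sqrt((x2-x1)^2 + (y2-y1)^2 + (z2-z1)^2)
dx = -7 - -9 = 2
dy = -9 - 2 = -11
dz = 3 - 10 = -7
dx^2 + dy^2 + dz^2 = 4 + 121 + 49 = 174
d = sqrt(174)
d = 13.1909
13.1909 units


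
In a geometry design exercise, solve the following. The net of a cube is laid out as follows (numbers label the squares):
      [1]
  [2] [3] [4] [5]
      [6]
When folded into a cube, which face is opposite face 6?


Net: cross layout. Take square 3 as the base (bottom).
Fold the four squares in the horizontal row up around 3: 2 -> left, 4 -> right, 5 wraps to the top.
Fold 1 and 6 up from 3: 1 -> back, 6 -> front.
Opposite pairs are therefore: (1, 6), (2, 4), (3, 5).
Face 6 is opposite face 1.
face 1


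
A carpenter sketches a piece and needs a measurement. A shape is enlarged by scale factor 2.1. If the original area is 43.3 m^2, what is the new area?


Linear scale factor k = 2.1
Original area = 43.3 m^2
Rule: under a linear scaling by k, areas scale by k^2.
k^2 = 2.1^2 = 4.41
New area = 43.3 * 4.41
New area = 190.953
190.953 m^2


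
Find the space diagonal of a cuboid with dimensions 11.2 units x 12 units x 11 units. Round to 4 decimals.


Shape: rectangular box (space diagonal)
l = 11.2 units, w = 12 units, h = 11 units
Visualize: the diagonal of the base, then a right triangle with that diagonal and the height.
Formula: d = sqrt(l^2 + w^2 + h^2)
l^2 + w^2 + h^2 = 125.44 + 144 + 121 = 390.44
d = sqrt(390.44)
d = 19.7596
19.7596 units


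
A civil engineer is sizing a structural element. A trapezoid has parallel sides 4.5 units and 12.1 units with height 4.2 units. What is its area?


Shape: trapezoid
Parallel sides a = 4.5 units, b = 12.1 units; Height h = 4.2 units
Formula: A = (a + b) * h / 2
a + b = 4.5 + 12.1 = 16.6
A = 16.6 * 4.2 / 2
A = 69.72 / 2
A = 34.86
34.86 units^2


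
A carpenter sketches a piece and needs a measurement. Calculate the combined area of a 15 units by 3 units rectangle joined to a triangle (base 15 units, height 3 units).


Composite shape: rectangle + triangle
Rectangle area = 15 * 3 = 45
Triangle area = 0.5 * 15 * 3 = 22.5
Total = 45 + 22.5
Total = 67.5
67.5 units^2


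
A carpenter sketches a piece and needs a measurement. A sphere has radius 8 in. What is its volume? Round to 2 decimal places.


Shape: sphere
Radius r = 8 in
Formula: V = (4/3) * pi * r^3
r^3 = 512
(4/3) * 512 = 682.666667
V = 682.666667 * pi
V = 2144.66
2144.66 in^3


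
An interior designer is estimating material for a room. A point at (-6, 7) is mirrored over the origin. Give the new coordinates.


Transformation: reflection
Original point: (-6, 7)
Rule for reflection through the origin: (x, y) -> (-x, -y)
Apply: (-6, 7) -> (6, -7)
(6, -7)


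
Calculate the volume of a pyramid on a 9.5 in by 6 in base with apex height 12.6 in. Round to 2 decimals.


Shape: rectangular pyramid
Base: 9.5 in x 6 in, Height h = 12.6 in
Formula: V = (1/3) * base_area * h
base_area = 9.5 * 6 = 57
base_area * h = 57 * 12.6 = 718.2
V = 718.2 / 3
V = 239.4
239.4 in^3


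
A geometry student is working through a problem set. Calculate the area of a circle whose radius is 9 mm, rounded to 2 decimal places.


Shape: circle
Radius r = 9 mm
Formula: A = pi * r^2
r^2 = 9^2 = 81
A = pi * 81
A = 254.47
254.47 mm^2


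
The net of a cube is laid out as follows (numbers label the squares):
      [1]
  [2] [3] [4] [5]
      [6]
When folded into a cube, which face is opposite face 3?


Net: cross layout. Take square 3 as the base (bottom).
Fold the four squares in the horizontal row up around 3: 2 -> left, 4 -> right, 5 wraps to the top.
Fold 1 and 6 up from 3: 1 -> back, 6 -> front.
Opposite pairs are therefore: (1, 6), (2, 4), (3, 5).
Face 3 is opposite face 5.
face 5


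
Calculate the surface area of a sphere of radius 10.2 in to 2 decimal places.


Shape: sphere
Radius r = 10.2 in
Formula: SA = 4 * pi * r^2
r^2 = 104.04
SA = 4 * pi * 104.04
SA = 416.16 * pi
SA = 1307.41
1307.41 in^2


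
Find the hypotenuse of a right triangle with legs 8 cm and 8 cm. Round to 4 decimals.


Shape: right triangle
Legs a = 8 cm, b = 8 cm
Formula: c = sqrt(a^2 + b^2)
a^2 = 64, b^2 = 64
a^2 + b^2 = 128
c = sqrt(128)
c = 11.3137
11.3137 cm


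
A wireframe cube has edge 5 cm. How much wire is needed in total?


Shape: cube
Side s = 5 cm
A cube has 12 edges, all equal.
Formula: total edge length = 12 * s
Total = 12 * 5
Total = 60
60 cm


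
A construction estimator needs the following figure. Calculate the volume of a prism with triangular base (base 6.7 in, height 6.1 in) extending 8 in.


Shape: triangular prism
Triangle base = 6.7 in, triangle height = 6.1 in, prism length L = 8 in
Formula: V = (1/2 * b * h_tri) * L
Cross-section area = 0.5 * 6.7 * 6.1 = 20.435
V = 20.435 * 8
V = 163.48
163.48 in^3


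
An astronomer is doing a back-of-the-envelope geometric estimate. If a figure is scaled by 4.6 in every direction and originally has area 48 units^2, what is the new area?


Linear scale factor k = 4.6
Original area = 48 units^2
Rule: under a linear scaling by k, areas scale by k^2.
k^2 = 4.6^2 = 21.16
New area = 48 * 21.16
New area = 1015.68
1015.68 units^2


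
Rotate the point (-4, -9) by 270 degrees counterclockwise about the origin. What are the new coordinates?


Transformation: rotation about the origin
Original point: (-4, -9)
Rule for 270 deg counterclockwise: (x, y) -> (y, -x)
Apply: (-4, -9) -> (-9, 4)
(-9, 4)


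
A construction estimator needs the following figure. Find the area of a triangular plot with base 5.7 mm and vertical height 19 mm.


Shape: triangle
Base b = 5.7 mm, Height h = 19 mm
Formula: A = (1/2) * b * h
A = 0.5 * 5.7 * 19
A = 0.5 * 108.3
A = 54.15
54.15 mm^2


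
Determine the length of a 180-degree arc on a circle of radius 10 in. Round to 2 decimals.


Shape: circular arc
Radius r = 10 in, Angle = 180 degrees
Formula: L = (angle/360) * 2 * pi * r
2 * pi * r = 20 * pi
L = (180/360) * 20 * pi
L = 10 * pi
L = 31.42
31.42 in


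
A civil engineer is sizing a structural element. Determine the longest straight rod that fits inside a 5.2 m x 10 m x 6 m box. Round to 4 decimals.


Shape: rectangular box (space diagonal)
l = 5.2 m, w = 10 m, h = 6 m
Visualize: the diagonal of the base, then a right triangle with that diagonal and the height.
Formula: d = sqrt(l^2 + w^2 + h^2)
l^2 + w^2 + h^2 = 27.04 + 100 + 36 = 163.04
d = sqrt(163.04)
d = 12.7687
12.7687 m


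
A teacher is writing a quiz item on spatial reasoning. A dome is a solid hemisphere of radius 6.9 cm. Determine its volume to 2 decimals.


Shape: hemisphere (half of a sphere)
Radius r = 6.9 cm
Formula: V = (1/2) * (4/3) * pi * r^3 = (2/3) * pi * r^3
r^3 = 328.509
(2/3) * 328.509 = 219.006
V = 219.006 * pi
V = 688.03
688.03 cm^3


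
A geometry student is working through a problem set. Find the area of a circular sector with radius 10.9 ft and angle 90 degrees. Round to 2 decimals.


Shape: circular sector
Radius r = 10.9 ft, Angle = 90 degrees
Formula: A = (angle/360) * pi * r^2
r^2 = 118.81
Fraction of circle = 90/360
A = (90/360) * pi * 118.81
A = 29.7025 * pi
A = 93.31
93.31 ft^2


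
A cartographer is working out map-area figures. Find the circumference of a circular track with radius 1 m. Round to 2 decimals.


Shape: circle
Radius r = 1 m
Formula: C = 2 * pi * r
C = 2 * pi * 1
C = 2 * pi
C = 6.28
6.28 m


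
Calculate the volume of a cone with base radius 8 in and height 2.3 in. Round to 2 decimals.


Shape: cone
Radius r = 8 in, Height h = 2.3 in
Formula: V = (1/3) * pi * r^2 * h
r^2 = 64
pi * r^2 * h = pi * 64 * 2.3 = 147.2 * pi
V = 147.2 * pi / 3
V = 154.15
154.15 in^3


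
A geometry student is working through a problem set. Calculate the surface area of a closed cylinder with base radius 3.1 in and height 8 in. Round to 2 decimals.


Shape: closed cylinder
Radius r = 3.1 in, Height h = 8 in
Formula: SA = 2*pi*r^2 + 2*pi*r*h = 2*pi*r*(r + h)
r + h = 11.1
2 * r * (r + h) = 2 * 3.1 * 11.1 = 68.82
SA = 68.82 * pi
SA = 216.2
216.2 in^2


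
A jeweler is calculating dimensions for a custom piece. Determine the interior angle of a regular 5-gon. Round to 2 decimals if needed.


Shape: regular pentagon (5 sides)
Formula: interior angle = (n - 2) * 180 / n
(n - 2) = 3
(n - 2) * 180 = 540
angle = 540 / 5
angle = 108
108 degrees


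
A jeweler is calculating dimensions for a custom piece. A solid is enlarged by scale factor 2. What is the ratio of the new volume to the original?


Linear scale factor k = 2
Rule: under a linear scaling by k, volumes scale by k^3.
k^3 = 2 * 2 * 2
k^3 = 4 * 2
k^3 = 8
Volume scales by a factor of 8.
8 (dimensionless)


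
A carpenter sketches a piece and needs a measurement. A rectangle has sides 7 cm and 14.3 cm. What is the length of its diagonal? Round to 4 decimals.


Shape: rectangle (diagonal via Pythagoras)
Sides: 7 cm and 14.3 cm
Formula: d = sqrt(l^2 + w^2)
l^2 = 49, w^2 = 204.49
l^2 + w^2 = 253.49
d = sqrt(253.49)
d = 15.9214
15.9214 cm


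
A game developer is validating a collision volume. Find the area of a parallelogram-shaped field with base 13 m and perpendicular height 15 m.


Shape: parallelogram
Base b = 13 m, Height h = 15 m
Formula: A = b * h
A = 13 * 15
A = 195
195 m^2


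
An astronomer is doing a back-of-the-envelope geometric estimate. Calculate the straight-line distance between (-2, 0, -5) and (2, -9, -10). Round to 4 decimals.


3D distance between two points
P1 = (-2, 0, -5), P2 = (2, -9, -10)
Formula: d = sqrt((x2-x1)^2 + (y2-y1)^2 + (z2-z1)^2)
dx = 2 - -2 = 4
dy = -9 - 0 = -9
dz = -10 - -5 = -5
dx^2 + dy^2 + dz^2 = 16 + 81 + 25 = 122
d = sqrt(122)
d = 11.0454
11.0454 units


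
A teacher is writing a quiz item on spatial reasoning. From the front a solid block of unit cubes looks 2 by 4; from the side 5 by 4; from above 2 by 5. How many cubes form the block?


Orthographic views of a solid rectangular block:
Front view 2 x 4 -> length = 2, height = 4
Side view 5 x 4 -> width = 5, height = 4 (consistent)
Top view 2 x 5 -> confirms length = 2, width = 5
The block is 2 x 5 x 4.
Total unit cubes = 2 * 5 * 4 = 40
40 unit cubes


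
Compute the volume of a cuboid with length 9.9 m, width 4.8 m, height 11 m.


Shape: rectangular prism
l = 9.9 m, w = 4.8 m, h = 11 m
Formula: V = l * w * h
V = 9.9 * 4.8 * 11
V = 47.52 * 11
V = 522.72
522.72 m^3


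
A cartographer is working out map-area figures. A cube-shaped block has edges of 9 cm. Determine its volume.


Shape: cube
Side s = 9 cm
Formula: V = s^3
V = 9 * 9 * 9
V = 81 * 9
V = 729
729 cm^3


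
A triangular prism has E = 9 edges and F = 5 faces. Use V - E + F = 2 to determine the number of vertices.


Polyhedron: triangular prism
Euler's formula for convex polyhedra: V - E + F = 2
Given: E = 9 edges and F = 5 faces
Solve for V:
V = 2 + E - F = 2 + 9 - 5 = 6
6 vertices


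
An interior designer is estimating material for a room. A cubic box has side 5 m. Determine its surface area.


Shape: cube
Side s = 5 m
A cube has 6 square faces.
Formula: SA = 6 * s^2
s^2 = 25
SA = 6 * 25
SA = 150
150 m^2


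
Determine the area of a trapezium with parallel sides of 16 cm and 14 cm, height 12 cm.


Shape: trapezoid
Parallel sides a = 16 cm, b = 14 cm; Height h = 12 cm
Formula: A = (a + b) * h / 2
a + b = 16 + 14 = 30
A = 30 * 12 / 2
A = 360 / 2
A = 180
180 cm^2


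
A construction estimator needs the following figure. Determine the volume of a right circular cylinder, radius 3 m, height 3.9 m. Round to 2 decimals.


Shape: cylinder
Radius r = 3 m, Height h = 3.9 m
Formula: V = pi * r^2 * h
r^2 = 9
V = pi * 9 * 3.9
V = 35.1 * pi
V = 110.27
110.27 m^3


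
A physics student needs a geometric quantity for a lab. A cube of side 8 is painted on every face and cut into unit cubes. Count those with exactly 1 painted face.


Large cube: 8 x 8 x 8, cut into unit cubes.
n = 8, so n - 2 = 6
Cubes with 1 painted face lie in the interior of each face.
A cube has 6 faces; each contributes (n - 2)^2 = 36 such cubes.
Count = 6 * 36 = 216
216 unit cubes


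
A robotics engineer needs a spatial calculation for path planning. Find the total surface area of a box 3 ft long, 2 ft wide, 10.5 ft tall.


Shape: rectangular prism
l = 3 ft, w = 2 ft, h = 10.5 ft
Formula: SA = 2(lw + lh + wh)
lw = 6, lh = 31.5, wh = 21
lw + lh + wh = 58.5
SA = 2 * 58.5
SA = 117
117 ft^2


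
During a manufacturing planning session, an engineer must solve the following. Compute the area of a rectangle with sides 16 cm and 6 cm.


Shape: rectangle
Length l = 16 cm, Width w = 6 cm
Formula: A = l * w
A = 16 * 6
A = 96
96 cm^2


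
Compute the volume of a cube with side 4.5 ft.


Shape: cube
Side s = 4.5 ft
Formula: V = s^3
V = 4.5 * 4.5 * 4.5
V = 20.25 * 4.5
V = 91.125
91.125 ft^3


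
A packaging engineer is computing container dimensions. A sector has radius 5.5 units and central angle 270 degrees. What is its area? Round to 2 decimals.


Shape: circular sector
Radius r = 5.5 units, Angle = 270 degrees
Formula: A = (angle/360) * pi * r^2
r^2 = 30.25
Fraction of circle = 270/360
A = (270/360) * pi * 30.25
A = 22.6875 * pi
A = 71.27
71.27 units^2


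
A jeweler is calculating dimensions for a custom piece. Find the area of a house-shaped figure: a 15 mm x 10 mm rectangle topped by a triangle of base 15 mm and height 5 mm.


Composite shape: rectangle + triangle
Rectangle area = 15 * 10 = 150
Triangle area = 0.5 * 15 * 5 = 37.5
Total = 150 + 37.5
Total = 187.5
187.5 mm^2


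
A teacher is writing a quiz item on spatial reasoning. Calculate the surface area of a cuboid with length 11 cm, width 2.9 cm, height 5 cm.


Shape: rectangular prism
l = 11 cm, w = 2.9 cm, h = 5 cm
Formula: SA = 2(lw + lh + wh)
lw = 31.9, lh = 55, wh = 14.5
lw + lh + wh = 101.4
SA = 2 * 101.4
SA = 202.8
202.8 cm^2


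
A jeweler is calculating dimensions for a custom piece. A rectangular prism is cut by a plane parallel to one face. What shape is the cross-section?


Solid: rectangular prism
Cutting plane: parallel to one face
Visualize the intersection of the plane with the solid's surface.
The boundary of the cut region is a rectangle.
rectangle


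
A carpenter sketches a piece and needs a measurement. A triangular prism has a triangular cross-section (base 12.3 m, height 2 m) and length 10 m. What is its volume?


Shape: triangular prism
Triangle base = 12.3 m, triangle height = 2 m, prism length L = 10 m
Formula: V = (1/2 * b * h_tri) * L
Cross-section area = 0.5 * 12.3 * 2 = 12.3
V = 12.3 * 10
V = 123
123 m^3


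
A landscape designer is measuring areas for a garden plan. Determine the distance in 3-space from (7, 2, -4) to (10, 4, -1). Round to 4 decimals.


3D distance between two points
P1 = (7, 2, -4), P2 = (10, 4, -1)
Formula: d = sqrt((x2-x1)^2 + (y2-y1)^2 + (z2-z1)^2)
dx = 10 - 7 = 3
dy = 4 - 2 = 2
dz = -1 - -4 = 3
dx^2 + dy^2 + dz^2 = 9 + 4 + 9 = 22
d = sqrt(22)
d = 4.6904
4.6904 units


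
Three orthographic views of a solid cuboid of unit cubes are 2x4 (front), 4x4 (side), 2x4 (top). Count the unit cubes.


Orthographic views of a solid rectangular block:
Front view 2 x 4 -> length = 2, height = 4
Side view 4 x 4 -> width = 4, height = 4 (consistent)
Top view 2 x 4 -> confirms length = 2, width = 4
The block is 2 x 4 x 4.
Total unit cubes = 2 * 4 * 4 = 32
32 unit cubes


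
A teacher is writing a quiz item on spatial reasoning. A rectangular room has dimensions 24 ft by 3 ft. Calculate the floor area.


Shape: rectangle
Length l = 24 ft, Width w = 3 ft
Formula: A = l * w
A = 24 * 3
A = 72
72 ft^2


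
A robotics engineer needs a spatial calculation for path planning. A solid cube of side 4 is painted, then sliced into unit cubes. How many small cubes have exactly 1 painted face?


Large cube: 4 x 4 x 4, cut into unit cubes.
n = 4, so n - 2 = 2
Cubes with 1 painted face lie in the interior of each face.
A cube has 6 faces; each contributes (n - 2)^2 = 4 such cubes.
Count = 6 * 4 = 24
24 unit cubes


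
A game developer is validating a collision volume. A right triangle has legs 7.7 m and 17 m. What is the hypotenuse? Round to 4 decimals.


Shape: right triangle
Legs a = 7.7 m, b = 17 m
Formula: c = sqrt(a^2 + b^2)
a^2 = 59.29, b^2 = 289
a^2 + b^2 = 348.29
c = sqrt(348.29)
c = 18.6625
18.6625 m


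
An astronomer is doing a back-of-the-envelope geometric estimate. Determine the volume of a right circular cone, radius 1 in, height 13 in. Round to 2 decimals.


Shape: cone
Radius r = 1 in, Height h = 13 in
Formula: V = (1/3) * pi * r^2 * h
r^2 = 1
pi * r^2 * h = pi * 1 * 13 = 13 * pi
V = 13 * pi / 3
V = 13.61
13.61 in^3


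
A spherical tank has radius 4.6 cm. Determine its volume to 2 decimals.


Shape: sphere
Radius r = 4.6 cm
Formula: V = (4/3) * pi * r^3
r^3 = 97.336
(4/3) * 97.336 = 129.781333
V = 129.781333 * pi
V = 407.72
407.72 cm^3


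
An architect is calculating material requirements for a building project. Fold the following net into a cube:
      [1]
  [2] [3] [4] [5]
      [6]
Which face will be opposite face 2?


Net: cross layout. Take square 3 as the base (bottom).
Fold the four squares in the horizontal row up around 3: 2 -> left, 4 -> right, 5 wraps to the top.
Fold 1 and 6 up from 3: 1 -> back, 6 -> front.
Opposite pairs are therefore: (1, 6), (2, 4), (3, 5).
Face 2 is opposite face 4.
face 4


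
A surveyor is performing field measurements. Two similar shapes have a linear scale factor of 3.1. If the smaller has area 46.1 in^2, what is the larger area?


Linear scale factor k = 3.1
Original area = 46.1 in^2
Rule: under a linear scaling by k, areas scale by k^2.
k^2 = 3.1^2 = 9.61
New area = 46.1 * 9.61
New area = 443.021
443.021 in^2


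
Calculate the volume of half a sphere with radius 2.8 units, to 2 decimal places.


Shape: hemisphere (half of a sphere)
Radius r = 2.8 units
Formula: V = (1/2) * (4/3) * pi * r^3 = (2/3) * pi * r^3
r^3 = 21.952
(2/3) * 21.952 = 14.634667
V = 14.634667 * pi
V = 45.98
45.98 units^3


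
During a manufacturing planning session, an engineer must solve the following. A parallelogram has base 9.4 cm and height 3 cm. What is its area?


Shape: parallelogram
Base b = 9.4 cm, Height h = 3 cm
Formula: A = b * h
A = 9.4 * 3
A = 28.2
28.2 cm^2


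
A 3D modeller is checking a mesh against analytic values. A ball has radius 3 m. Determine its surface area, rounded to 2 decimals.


Shape: sphere
Radius r = 3 m
Formula: SA = 4 * pi * r^2
r^2 = 9
SA = 4 * pi * 9
SA = 36 * pi
SA = 113.1
113.1 m^2


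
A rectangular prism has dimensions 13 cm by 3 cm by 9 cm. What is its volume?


Shape: rectangular prism
l = 13 cm, w = 3 cm, h = 9 cm
Formula: V = l * w * h
V = 13 * 3 * 9
V = 39 * 9
V = 351
351 cm^3


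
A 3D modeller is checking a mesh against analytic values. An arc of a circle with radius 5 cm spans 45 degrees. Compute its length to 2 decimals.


Shape: circular arc
Radius r = 5 cm, Angle = 45 degrees
Formula: L = (angle/360) * 2 * pi * r
2 * pi * r = 10 * pi
L = (45/360) * 10 * pi
L = 1.25 * pi
L = 3.93
3.93 cm


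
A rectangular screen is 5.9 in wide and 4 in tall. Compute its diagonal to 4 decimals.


Shape: rectangle (diagonal via Pythagoras)
Sides: 5.9 in and 4 in
Formula: d = sqrt(l^2 + w^2)
l^2 = 34.81, w^2 = 16
l^2 + w^2 = 50.81
d = sqrt(50.81)
d = 7.1281
7.1281 in


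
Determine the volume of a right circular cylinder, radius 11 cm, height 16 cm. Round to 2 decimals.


Shape: cylinder
Radius r = 11 cm, Height h = 16 cm
Formula: V = pi * r^2 * h
r^2 = 121
V = pi * 121 * 16
V = 1936 * pi
V = 6082.12
6082.12 cm^3


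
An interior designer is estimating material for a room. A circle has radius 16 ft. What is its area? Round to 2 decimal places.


Shape: circle
Radius r = 16 ft
Formula: A = pi * r^2
r^2 = 16^2 = 256
A = pi * 256
A = 804.25
804.25 ft^2


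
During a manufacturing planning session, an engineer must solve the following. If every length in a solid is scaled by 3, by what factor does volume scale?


Linear scale factor k = 3
Rule: under a linear scaling by k, volumes scale by k^3.
k^3 = 3 * 3 * 3
k^3 = 9 * 3
k^3 = 27
Volume scales by a factor of 27.
27 (dimensionless)


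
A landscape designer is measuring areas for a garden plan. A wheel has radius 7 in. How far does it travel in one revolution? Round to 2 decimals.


Shape: circle
Radius r = 7 in
Formula: C = 2 * pi * r
C = 2 * pi * 7
C = 14 * pi
C = 43.98
43.98 in


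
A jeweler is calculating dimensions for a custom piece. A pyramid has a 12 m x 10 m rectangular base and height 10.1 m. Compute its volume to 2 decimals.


Shape: rectangular pyramid
Base: 12 m x 10 m, Height h = 10.1 m
Formula: V = (1/3) * base_area * h
base_area = 12 * 10 = 120
base_area * h = 120 * 10.1 = 1212
V = 1212 / 3
V = 404
404 m^3


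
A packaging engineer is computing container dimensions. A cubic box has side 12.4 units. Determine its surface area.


Shape: cube
Side s = 12.4 units
A cube has 6 square faces.
Formula: SA = 6 * s^2
s^2 = 153.76
SA = 6 * 153.76
SA = 922.56
922.56 units^2


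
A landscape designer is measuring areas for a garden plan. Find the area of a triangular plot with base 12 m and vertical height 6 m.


Shape: triangle
Base b = 12 m, Height h = 6 m
Formula: A = (1/2) * b * h
A = 0.5 * 12 * 6
A = 0.5 * 72
A = 36
36 m^2


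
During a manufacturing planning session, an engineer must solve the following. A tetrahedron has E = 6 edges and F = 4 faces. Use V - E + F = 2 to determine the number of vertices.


Polyhedron: tetrahedron
Euler's formula for convex polyhedra: V - E + F = 2
Given: E = 6 edges and F = 4 faces
Solve for V:
V = 2 + E - F = 2 + 6 - 4 = 4
4 vertices


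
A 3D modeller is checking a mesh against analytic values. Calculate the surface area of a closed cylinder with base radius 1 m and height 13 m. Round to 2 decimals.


Shape: closed cylinder
Radius r = 1 m, Height h = 13 m
Formula: SA = 2*pi*r^2 + 2*pi*r*h = 2*pi*r*(r + h)
r + h = 14
2 * r * (r + h) = 2 * 1 * 14 = 28
SA = 28 * pi
SA = 87.96
87.96 m^2


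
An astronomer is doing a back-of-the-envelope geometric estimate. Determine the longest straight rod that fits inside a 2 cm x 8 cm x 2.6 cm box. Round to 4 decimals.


Shape: rectangular box (space diagonal)
l = 2 cm, w = 8 cm, h = 2.6 cm
Visualize: the diagonal of the base, then a right triangle with that diagonal and the height.
Formula: d = sqrt(l^2 + w^2 + h^2)
l^2 + w^2 + h^2 = 4 + 64 + 6.76 = 74.76
d = sqrt(74.76)
d = 8.6464
8.6464 cm


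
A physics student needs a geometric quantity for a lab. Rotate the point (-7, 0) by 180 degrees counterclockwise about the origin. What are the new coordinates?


Transformation: rotation about the origin
Original point: (-7, 0)
Rule for 180 deg: (x, y) -> (-x, -y)
Apply: (-7, 0) -> (7, 0)
(7, 0)


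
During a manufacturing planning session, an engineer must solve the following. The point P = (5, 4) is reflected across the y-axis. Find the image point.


Transformation: reflection
Original point: (5, 4)
Rule for reflection over the y-axis: (x, y) -> (-x, y)
Apply: (5, 4) -> (-5, 4)
(-5, 4)


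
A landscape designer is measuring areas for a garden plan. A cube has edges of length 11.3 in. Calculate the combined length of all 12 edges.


Shape: cube
Side s = 11.3 in
A cube has 12 edges, all equal.
Formula: total edge length = 12 * s
Total = 12 * 11.3
Total = 135.6
135.6 in


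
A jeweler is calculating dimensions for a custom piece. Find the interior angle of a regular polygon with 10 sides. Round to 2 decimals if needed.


Shape: regular decagon (10 sides)
Formula: interior angle = (n - 2) * 180 / n
(n - 2) = 8
(n - 2) * 180 = 1440
angle = 1440 / 10
angle = 144
144 degrees


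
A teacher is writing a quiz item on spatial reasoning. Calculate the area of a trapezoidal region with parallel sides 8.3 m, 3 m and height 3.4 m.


Shape: trapezoid
Parallel sides a = 8.3 m, b = 3 m; Height h = 3.4 m
Formula: A = (a + b) * h / 2
a + b = 8.3 + 3 = 11.3
A = 11.3 * 3.4 / 2
A = 38.42 / 2
A = 19.21
19.21 m^2


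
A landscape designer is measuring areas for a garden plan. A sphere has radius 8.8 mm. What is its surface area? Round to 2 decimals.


Shape: sphere
Radius r = 8.8 mm
Formula: SA = 4 * pi * r^2
r^2 = 77.44
SA = 4 * pi * 77.44
SA = 309.76 * pi
SA = 973.14
973.14 mm^2


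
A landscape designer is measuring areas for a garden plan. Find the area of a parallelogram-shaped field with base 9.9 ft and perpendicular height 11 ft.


Shape: parallelogram
Base b = 9.9 ft, Height h = 11 ft
Formula: A = b * h
A = 9.9 * 11
A = 108.9
108.9 ft^2


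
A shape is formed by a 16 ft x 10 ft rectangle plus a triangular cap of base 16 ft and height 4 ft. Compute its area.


Composite shape: rectangle + triangle
Rectangle area = 16 * 10 = 160
Triangle area = 0.5 * 16 * 4 = 32
Total = 160 + 32
Total = 192
192 ft^2


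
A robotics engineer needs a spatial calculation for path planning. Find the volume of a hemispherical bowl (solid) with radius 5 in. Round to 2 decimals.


Shape: hemisphere (half of a sphere)
Radius r = 5 in
Formula: V = (1/2) * (4/3) * pi * r^3 = (2/3) * pi * r^3
r^3 = 125
(2/3) * 125 = 83.333333
V = 83.333333 * pi
V = 261.8
261.8 in^3


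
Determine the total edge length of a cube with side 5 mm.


Shape: cube
Side s = 5 mm
A cube has 12 edges, all equal.
Formula: total edge length = 12 * s
Total = 12 * 5
Total = 60
60 mm


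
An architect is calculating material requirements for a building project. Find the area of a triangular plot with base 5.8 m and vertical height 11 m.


Shape: triangle
Base b = 5.8 m, Height h = 11 m
Formula: A = (1/2) * b * h
A = 0.5 * 5.8 * 11
A = 0.5 * 63.8
A = 31.9
31.9 m^2


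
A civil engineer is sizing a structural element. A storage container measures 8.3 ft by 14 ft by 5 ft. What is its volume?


Shape: rectangular prism
l = 8.3 ft, w = 14 ft, h = 5 ft
Formula: V = l * w * h
V = 8.3 * 14 * 5
V = 116.2 * 5
V = 581
581 ft^3


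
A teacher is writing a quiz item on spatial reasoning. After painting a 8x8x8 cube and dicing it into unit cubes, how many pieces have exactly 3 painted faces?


Large cube: 8 x 8 x 8, cut into unit cubes.
Cubes with 3 painted faces are at the corners. A cube always has 8 corners.
Count = 8
8 unit cubes


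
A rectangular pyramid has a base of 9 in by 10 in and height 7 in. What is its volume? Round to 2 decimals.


Shape: rectangular pyramid
Base: 9 in x 10 in, Height h = 7 in
Formula: V = (1/3) * base_area * h
base_area = 9 * 10 = 90
base_area * h = 90 * 7 = 630
V = 630 / 3
V = 210
210 in^3


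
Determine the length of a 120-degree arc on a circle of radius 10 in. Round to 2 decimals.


Shape: circular arc
Radius r = 10 in, Angle = 120 degrees
Formula: L = (angle/360) * 2 * pi * r
2 * pi * r = 20 * pi
L = (120/360) * 20 * pi
L = 6.666667 * pi
L = 20.94
20.94 in


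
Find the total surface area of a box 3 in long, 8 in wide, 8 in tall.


Shape: rectangular prism
l = 3 in, w = 8 in, h = 8 in
Formula: SA = 2(lw + lh + wh)
lw = 24, lh = 24, wh = 64
lw + lh + wh = 112
SA = 2 * 112
SA = 224
224 in^2


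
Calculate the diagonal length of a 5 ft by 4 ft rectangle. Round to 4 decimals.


Shape: rectangle (diagonal via Pythagoras)
Sides: 5 ft and 4 ft
Formula: d = sqrt(l^2 + w^2)
l^2 = 25, w^2 = 16
l^2 + w^2 = 41
d = sqrt(41)
d = 6.4031
6.4031 ft


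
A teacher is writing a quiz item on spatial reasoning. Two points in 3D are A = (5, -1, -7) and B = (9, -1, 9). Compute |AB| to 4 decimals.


3D distance between two points
P1 = (5, -1, -7), P2 = (9, -1, 9)
Formula: d = sqrt((x2-x1)^2 + (y2-y1)^2 + (z2-z1)^2)
dx = 9 - 5 = 4
dy = -1 - -1 = 0
dz = 9 - -7 = 16
dx^2 + dy^2 + dz^2 = 16 + 0 + 256 = 272
d = sqrt(272)
d = 16.4924
16.4924 units


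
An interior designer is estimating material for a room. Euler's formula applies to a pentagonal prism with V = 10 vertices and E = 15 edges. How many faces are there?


Polyhedron: pentagonal prism
Euler's formula for convex polyhedra: V - E + F = 2
Given: V = 10 vertices and E = 15 edges
Solve for F:
F = 2 + E - V = 2 + 15 - 10 = 7
7 faces


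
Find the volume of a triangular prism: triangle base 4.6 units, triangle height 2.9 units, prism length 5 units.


Shape: triangular prism
Triangle base = 4.6 units, triangle height = 2.9 units, prism length L = 5 units
Formula: V = (1/2 * b * h_tri) * L
Cross-section area = 0.5 * 4.6 * 2.9 = 6.67
V = 6.67 * 5
V = 33.35
33.35 units^3


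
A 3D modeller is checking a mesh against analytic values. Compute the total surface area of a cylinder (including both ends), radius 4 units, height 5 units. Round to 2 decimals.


Shape: closed cylinder
Radius r = 4 units, Height h = 5 units
Formula: SA = 2*pi*r^2 + 2*pi*r*h = 2*pi*r*(r + h)
r + h = 9
2 * r * (r + h) = 2 * 4 * 9 = 72
SA = 72 * pi
SA = 226.19
226.19 units^2


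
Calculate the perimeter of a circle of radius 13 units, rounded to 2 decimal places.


Shape: circle
Radius r = 13 units
Formula: C = 2 * pi * r
C = 2 * pi * 13
C = 26 * pi
C = 81.68
81.68 units


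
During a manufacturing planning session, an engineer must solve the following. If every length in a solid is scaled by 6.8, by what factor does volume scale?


Linear scale factor k = 6.8
Rule: under a linear scaling by k, volumes scale by k^3.
k^3 = 6.8 * 6.8 * 6.8
k^3 = 46.24 * 6.8
k^3 = 314.432
Volume scales by a factor of 314.432.
314.432 (dimensionless)


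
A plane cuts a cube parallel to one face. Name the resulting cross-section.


Solid: cube
Cutting plane: parallel to one face
Visualize the intersection of the plane with the solid's surface.
The boundary of the cut region is a square.
square


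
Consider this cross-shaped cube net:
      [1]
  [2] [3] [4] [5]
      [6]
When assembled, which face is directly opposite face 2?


Net: cross layout. Take square 3 as the base (bottom).
Fold the four squares in the horizontal row up around 3: 2 -> left, 4 -> right, 5 wraps to the top.
Fold 1 and 6 up from 3: 1 -> back, 6 -> front.
Opposite pairs are therefore: (1, 6), (2, 4), (3, 5).
Face 2 is opposite face 4.
face 4


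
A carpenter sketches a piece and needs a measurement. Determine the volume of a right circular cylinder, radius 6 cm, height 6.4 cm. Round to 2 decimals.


Shape: cylinder
Radius r = 6 cm, Height h = 6.4 cm
Formula: V = pi * r^2 * h
r^2 = 36
V = pi * 36 * 6.4
V = 230.4 * pi
V = 723.82
723.82 cm^3


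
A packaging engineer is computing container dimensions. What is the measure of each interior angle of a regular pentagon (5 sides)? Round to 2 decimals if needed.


Shape: regular pentagon (5 sides)
Formula: interior angle = (n - 2) * 180 / n
(n - 2) = 3
(n - 2) * 180 = 540
angle = 540 / 5
angle = 108
108 degrees
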